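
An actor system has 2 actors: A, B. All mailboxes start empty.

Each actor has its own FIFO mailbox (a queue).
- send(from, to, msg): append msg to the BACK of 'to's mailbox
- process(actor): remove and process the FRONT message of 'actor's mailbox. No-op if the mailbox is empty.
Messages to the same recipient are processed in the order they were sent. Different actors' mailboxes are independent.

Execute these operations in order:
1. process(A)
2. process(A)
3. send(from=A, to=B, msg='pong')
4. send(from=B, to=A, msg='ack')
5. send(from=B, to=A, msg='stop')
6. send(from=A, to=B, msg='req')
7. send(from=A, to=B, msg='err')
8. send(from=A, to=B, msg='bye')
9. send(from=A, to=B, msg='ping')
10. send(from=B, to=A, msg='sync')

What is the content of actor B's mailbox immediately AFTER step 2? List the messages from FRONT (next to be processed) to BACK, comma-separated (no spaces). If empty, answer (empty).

After 1 (process(A)): A:[] B:[]
After 2 (process(A)): A:[] B:[]

(empty)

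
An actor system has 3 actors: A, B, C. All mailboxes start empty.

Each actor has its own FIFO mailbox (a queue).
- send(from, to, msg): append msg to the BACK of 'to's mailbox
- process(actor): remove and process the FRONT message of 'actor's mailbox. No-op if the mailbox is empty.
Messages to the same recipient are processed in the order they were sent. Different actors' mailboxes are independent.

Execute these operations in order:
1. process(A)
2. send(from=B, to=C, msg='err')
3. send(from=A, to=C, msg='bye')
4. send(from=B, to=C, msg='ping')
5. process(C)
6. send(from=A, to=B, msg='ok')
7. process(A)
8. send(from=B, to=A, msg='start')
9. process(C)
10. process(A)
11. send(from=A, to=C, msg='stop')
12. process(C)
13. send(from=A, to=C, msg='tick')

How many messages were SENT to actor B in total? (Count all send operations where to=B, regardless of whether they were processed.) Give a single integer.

Answer: 1

Derivation:
After 1 (process(A)): A:[] B:[] C:[]
After 2 (send(from=B, to=C, msg='err')): A:[] B:[] C:[err]
After 3 (send(from=A, to=C, msg='bye')): A:[] B:[] C:[err,bye]
After 4 (send(from=B, to=C, msg='ping')): A:[] B:[] C:[err,bye,ping]
After 5 (process(C)): A:[] B:[] C:[bye,ping]
After 6 (send(from=A, to=B, msg='ok')): A:[] B:[ok] C:[bye,ping]
After 7 (process(A)): A:[] B:[ok] C:[bye,ping]
After 8 (send(from=B, to=A, msg='start')): A:[start] B:[ok] C:[bye,ping]
After 9 (process(C)): A:[start] B:[ok] C:[ping]
After 10 (process(A)): A:[] B:[ok] C:[ping]
After 11 (send(from=A, to=C, msg='stop')): A:[] B:[ok] C:[ping,stop]
After 12 (process(C)): A:[] B:[ok] C:[stop]
After 13 (send(from=A, to=C, msg='tick')): A:[] B:[ok] C:[stop,tick]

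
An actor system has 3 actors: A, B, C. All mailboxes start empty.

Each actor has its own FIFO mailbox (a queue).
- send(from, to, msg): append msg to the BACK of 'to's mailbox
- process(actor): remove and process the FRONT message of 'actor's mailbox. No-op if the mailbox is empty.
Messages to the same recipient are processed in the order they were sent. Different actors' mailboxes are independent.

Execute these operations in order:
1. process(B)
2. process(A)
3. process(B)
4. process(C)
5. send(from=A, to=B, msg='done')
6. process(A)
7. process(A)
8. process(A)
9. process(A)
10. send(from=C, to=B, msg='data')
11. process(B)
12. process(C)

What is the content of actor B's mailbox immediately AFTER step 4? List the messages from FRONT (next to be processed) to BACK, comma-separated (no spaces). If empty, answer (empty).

After 1 (process(B)): A:[] B:[] C:[]
After 2 (process(A)): A:[] B:[] C:[]
After 3 (process(B)): A:[] B:[] C:[]
After 4 (process(C)): A:[] B:[] C:[]

(empty)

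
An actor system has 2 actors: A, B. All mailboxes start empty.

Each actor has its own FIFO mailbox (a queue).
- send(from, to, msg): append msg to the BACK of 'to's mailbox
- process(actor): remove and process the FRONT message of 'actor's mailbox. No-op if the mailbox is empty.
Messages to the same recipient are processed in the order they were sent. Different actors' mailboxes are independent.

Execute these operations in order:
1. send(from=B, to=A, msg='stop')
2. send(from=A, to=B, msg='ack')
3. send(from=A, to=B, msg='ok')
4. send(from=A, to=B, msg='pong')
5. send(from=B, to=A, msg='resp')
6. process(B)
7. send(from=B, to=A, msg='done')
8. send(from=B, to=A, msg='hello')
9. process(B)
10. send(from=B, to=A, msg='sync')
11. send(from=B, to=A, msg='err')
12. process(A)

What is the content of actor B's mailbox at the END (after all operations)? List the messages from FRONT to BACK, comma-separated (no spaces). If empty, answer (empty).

Answer: pong

Derivation:
After 1 (send(from=B, to=A, msg='stop')): A:[stop] B:[]
After 2 (send(from=A, to=B, msg='ack')): A:[stop] B:[ack]
After 3 (send(from=A, to=B, msg='ok')): A:[stop] B:[ack,ok]
After 4 (send(from=A, to=B, msg='pong')): A:[stop] B:[ack,ok,pong]
After 5 (send(from=B, to=A, msg='resp')): A:[stop,resp] B:[ack,ok,pong]
After 6 (process(B)): A:[stop,resp] B:[ok,pong]
After 7 (send(from=B, to=A, msg='done')): A:[stop,resp,done] B:[ok,pong]
After 8 (send(from=B, to=A, msg='hello')): A:[stop,resp,done,hello] B:[ok,pong]
After 9 (process(B)): A:[stop,resp,done,hello] B:[pong]
After 10 (send(from=B, to=A, msg='sync')): A:[stop,resp,done,hello,sync] B:[pong]
After 11 (send(from=B, to=A, msg='err')): A:[stop,resp,done,hello,sync,err] B:[pong]
After 12 (process(A)): A:[resp,done,hello,sync,err] B:[pong]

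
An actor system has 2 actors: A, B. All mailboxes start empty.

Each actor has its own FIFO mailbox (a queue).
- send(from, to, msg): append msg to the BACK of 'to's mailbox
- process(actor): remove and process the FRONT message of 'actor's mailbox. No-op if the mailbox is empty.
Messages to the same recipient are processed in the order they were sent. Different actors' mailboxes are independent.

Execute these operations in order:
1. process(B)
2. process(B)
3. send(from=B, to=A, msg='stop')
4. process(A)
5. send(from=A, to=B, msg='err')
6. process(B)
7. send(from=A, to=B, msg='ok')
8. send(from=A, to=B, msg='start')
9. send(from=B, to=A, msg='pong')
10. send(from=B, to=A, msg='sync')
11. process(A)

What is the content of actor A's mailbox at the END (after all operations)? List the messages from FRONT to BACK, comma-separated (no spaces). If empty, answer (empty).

Answer: sync

Derivation:
After 1 (process(B)): A:[] B:[]
After 2 (process(B)): A:[] B:[]
After 3 (send(from=B, to=A, msg='stop')): A:[stop] B:[]
After 4 (process(A)): A:[] B:[]
After 5 (send(from=A, to=B, msg='err')): A:[] B:[err]
After 6 (process(B)): A:[] B:[]
After 7 (send(from=A, to=B, msg='ok')): A:[] B:[ok]
After 8 (send(from=A, to=B, msg='start')): A:[] B:[ok,start]
After 9 (send(from=B, to=A, msg='pong')): A:[pong] B:[ok,start]
After 10 (send(from=B, to=A, msg='sync')): A:[pong,sync] B:[ok,start]
After 11 (process(A)): A:[sync] B:[ok,start]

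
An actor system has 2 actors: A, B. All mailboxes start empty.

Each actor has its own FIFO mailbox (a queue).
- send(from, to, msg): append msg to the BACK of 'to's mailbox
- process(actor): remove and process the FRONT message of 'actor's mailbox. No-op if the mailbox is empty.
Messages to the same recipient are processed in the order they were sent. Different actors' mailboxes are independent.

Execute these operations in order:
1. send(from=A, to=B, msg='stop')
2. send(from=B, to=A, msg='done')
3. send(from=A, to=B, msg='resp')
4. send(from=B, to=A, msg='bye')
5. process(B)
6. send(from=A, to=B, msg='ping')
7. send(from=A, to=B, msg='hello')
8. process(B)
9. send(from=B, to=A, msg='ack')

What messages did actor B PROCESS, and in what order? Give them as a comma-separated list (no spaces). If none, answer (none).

Answer: stop,resp

Derivation:
After 1 (send(from=A, to=B, msg='stop')): A:[] B:[stop]
After 2 (send(from=B, to=A, msg='done')): A:[done] B:[stop]
After 3 (send(from=A, to=B, msg='resp')): A:[done] B:[stop,resp]
After 4 (send(from=B, to=A, msg='bye')): A:[done,bye] B:[stop,resp]
After 5 (process(B)): A:[done,bye] B:[resp]
After 6 (send(from=A, to=B, msg='ping')): A:[done,bye] B:[resp,ping]
After 7 (send(from=A, to=B, msg='hello')): A:[done,bye] B:[resp,ping,hello]
After 8 (process(B)): A:[done,bye] B:[ping,hello]
After 9 (send(from=B, to=A, msg='ack')): A:[done,bye,ack] B:[ping,hello]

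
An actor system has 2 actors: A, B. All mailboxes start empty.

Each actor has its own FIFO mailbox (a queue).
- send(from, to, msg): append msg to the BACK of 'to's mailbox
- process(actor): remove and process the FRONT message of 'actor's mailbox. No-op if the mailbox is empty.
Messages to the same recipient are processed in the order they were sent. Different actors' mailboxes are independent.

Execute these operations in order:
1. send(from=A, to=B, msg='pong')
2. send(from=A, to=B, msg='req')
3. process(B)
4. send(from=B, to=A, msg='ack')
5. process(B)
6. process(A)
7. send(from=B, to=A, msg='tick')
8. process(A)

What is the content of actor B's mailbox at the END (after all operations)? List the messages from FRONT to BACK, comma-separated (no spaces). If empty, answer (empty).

Answer: (empty)

Derivation:
After 1 (send(from=A, to=B, msg='pong')): A:[] B:[pong]
After 2 (send(from=A, to=B, msg='req')): A:[] B:[pong,req]
After 3 (process(B)): A:[] B:[req]
After 4 (send(from=B, to=A, msg='ack')): A:[ack] B:[req]
After 5 (process(B)): A:[ack] B:[]
After 6 (process(A)): A:[] B:[]
After 7 (send(from=B, to=A, msg='tick')): A:[tick] B:[]
After 8 (process(A)): A:[] B:[]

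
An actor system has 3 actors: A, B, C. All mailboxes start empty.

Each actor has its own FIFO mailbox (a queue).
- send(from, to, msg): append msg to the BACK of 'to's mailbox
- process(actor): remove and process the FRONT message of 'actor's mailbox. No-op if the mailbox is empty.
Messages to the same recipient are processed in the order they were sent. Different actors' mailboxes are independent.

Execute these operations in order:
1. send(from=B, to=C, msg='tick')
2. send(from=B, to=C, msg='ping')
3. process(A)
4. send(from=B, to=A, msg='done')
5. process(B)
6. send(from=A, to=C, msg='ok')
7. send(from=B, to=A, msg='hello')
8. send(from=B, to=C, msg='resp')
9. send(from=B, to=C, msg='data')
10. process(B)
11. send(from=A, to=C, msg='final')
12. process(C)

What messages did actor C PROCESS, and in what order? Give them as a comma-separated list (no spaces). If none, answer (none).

Answer: tick

Derivation:
After 1 (send(from=B, to=C, msg='tick')): A:[] B:[] C:[tick]
After 2 (send(from=B, to=C, msg='ping')): A:[] B:[] C:[tick,ping]
After 3 (process(A)): A:[] B:[] C:[tick,ping]
After 4 (send(from=B, to=A, msg='done')): A:[done] B:[] C:[tick,ping]
After 5 (process(B)): A:[done] B:[] C:[tick,ping]
After 6 (send(from=A, to=C, msg='ok')): A:[done] B:[] C:[tick,ping,ok]
After 7 (send(from=B, to=A, msg='hello')): A:[done,hello] B:[] C:[tick,ping,ok]
After 8 (send(from=B, to=C, msg='resp')): A:[done,hello] B:[] C:[tick,ping,ok,resp]
After 9 (send(from=B, to=C, msg='data')): A:[done,hello] B:[] C:[tick,ping,ok,resp,data]
After 10 (process(B)): A:[done,hello] B:[] C:[tick,ping,ok,resp,data]
After 11 (send(from=A, to=C, msg='final')): A:[done,hello] B:[] C:[tick,ping,ok,resp,data,final]
After 12 (process(C)): A:[done,hello] B:[] C:[ping,ok,resp,data,final]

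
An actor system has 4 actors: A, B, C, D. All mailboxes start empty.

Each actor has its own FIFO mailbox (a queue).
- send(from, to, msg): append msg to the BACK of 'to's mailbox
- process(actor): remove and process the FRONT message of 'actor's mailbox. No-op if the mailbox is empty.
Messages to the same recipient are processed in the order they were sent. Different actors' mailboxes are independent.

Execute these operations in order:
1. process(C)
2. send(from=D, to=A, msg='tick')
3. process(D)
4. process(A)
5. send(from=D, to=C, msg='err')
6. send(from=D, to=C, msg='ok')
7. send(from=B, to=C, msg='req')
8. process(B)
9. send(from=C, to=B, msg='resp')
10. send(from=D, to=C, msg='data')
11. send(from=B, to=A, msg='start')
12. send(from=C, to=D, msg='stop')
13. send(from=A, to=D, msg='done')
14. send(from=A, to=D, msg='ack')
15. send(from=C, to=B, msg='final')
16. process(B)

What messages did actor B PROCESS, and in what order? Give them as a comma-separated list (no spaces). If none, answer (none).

After 1 (process(C)): A:[] B:[] C:[] D:[]
After 2 (send(from=D, to=A, msg='tick')): A:[tick] B:[] C:[] D:[]
After 3 (process(D)): A:[tick] B:[] C:[] D:[]
After 4 (process(A)): A:[] B:[] C:[] D:[]
After 5 (send(from=D, to=C, msg='err')): A:[] B:[] C:[err] D:[]
After 6 (send(from=D, to=C, msg='ok')): A:[] B:[] C:[err,ok] D:[]
After 7 (send(from=B, to=C, msg='req')): A:[] B:[] C:[err,ok,req] D:[]
After 8 (process(B)): A:[] B:[] C:[err,ok,req] D:[]
After 9 (send(from=C, to=B, msg='resp')): A:[] B:[resp] C:[err,ok,req] D:[]
After 10 (send(from=D, to=C, msg='data')): A:[] B:[resp] C:[err,ok,req,data] D:[]
After 11 (send(from=B, to=A, msg='start')): A:[start] B:[resp] C:[err,ok,req,data] D:[]
After 12 (send(from=C, to=D, msg='stop')): A:[start] B:[resp] C:[err,ok,req,data] D:[stop]
After 13 (send(from=A, to=D, msg='done')): A:[start] B:[resp] C:[err,ok,req,data] D:[stop,done]
After 14 (send(from=A, to=D, msg='ack')): A:[start] B:[resp] C:[err,ok,req,data] D:[stop,done,ack]
After 15 (send(from=C, to=B, msg='final')): A:[start] B:[resp,final] C:[err,ok,req,data] D:[stop,done,ack]
After 16 (process(B)): A:[start] B:[final] C:[err,ok,req,data] D:[stop,done,ack]

Answer: resp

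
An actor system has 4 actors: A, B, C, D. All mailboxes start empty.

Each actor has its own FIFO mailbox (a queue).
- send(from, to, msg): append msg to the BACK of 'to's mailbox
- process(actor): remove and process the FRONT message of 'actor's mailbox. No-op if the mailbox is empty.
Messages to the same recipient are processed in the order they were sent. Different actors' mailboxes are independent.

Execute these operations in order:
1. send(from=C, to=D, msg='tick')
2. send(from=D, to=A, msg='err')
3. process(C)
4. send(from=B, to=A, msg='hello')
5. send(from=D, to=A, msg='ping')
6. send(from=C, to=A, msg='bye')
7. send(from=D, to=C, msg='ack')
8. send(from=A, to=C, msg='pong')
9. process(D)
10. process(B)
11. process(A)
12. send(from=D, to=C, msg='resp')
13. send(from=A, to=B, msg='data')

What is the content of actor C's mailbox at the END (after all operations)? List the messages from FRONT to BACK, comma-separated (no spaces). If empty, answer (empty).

Answer: ack,pong,resp

Derivation:
After 1 (send(from=C, to=D, msg='tick')): A:[] B:[] C:[] D:[tick]
After 2 (send(from=D, to=A, msg='err')): A:[err] B:[] C:[] D:[tick]
After 3 (process(C)): A:[err] B:[] C:[] D:[tick]
After 4 (send(from=B, to=A, msg='hello')): A:[err,hello] B:[] C:[] D:[tick]
After 5 (send(from=D, to=A, msg='ping')): A:[err,hello,ping] B:[] C:[] D:[tick]
After 6 (send(from=C, to=A, msg='bye')): A:[err,hello,ping,bye] B:[] C:[] D:[tick]
After 7 (send(from=D, to=C, msg='ack')): A:[err,hello,ping,bye] B:[] C:[ack] D:[tick]
After 8 (send(from=A, to=C, msg='pong')): A:[err,hello,ping,bye] B:[] C:[ack,pong] D:[tick]
After 9 (process(D)): A:[err,hello,ping,bye] B:[] C:[ack,pong] D:[]
After 10 (process(B)): A:[err,hello,ping,bye] B:[] C:[ack,pong] D:[]
After 11 (process(A)): A:[hello,ping,bye] B:[] C:[ack,pong] D:[]
After 12 (send(from=D, to=C, msg='resp')): A:[hello,ping,bye] B:[] C:[ack,pong,resp] D:[]
After 13 (send(from=A, to=B, msg='data')): A:[hello,ping,bye] B:[data] C:[ack,pong,resp] D:[]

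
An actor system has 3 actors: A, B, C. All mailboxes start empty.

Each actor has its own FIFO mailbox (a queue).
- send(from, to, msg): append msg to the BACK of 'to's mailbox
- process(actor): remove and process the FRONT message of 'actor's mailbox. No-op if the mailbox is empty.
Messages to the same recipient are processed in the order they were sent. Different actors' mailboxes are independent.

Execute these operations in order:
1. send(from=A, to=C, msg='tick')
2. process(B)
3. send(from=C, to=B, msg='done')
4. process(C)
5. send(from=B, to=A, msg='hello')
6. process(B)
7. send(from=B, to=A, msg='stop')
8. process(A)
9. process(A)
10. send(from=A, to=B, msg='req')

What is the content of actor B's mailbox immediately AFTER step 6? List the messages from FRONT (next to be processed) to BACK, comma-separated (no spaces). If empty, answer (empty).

After 1 (send(from=A, to=C, msg='tick')): A:[] B:[] C:[tick]
After 2 (process(B)): A:[] B:[] C:[tick]
After 3 (send(from=C, to=B, msg='done')): A:[] B:[done] C:[tick]
After 4 (process(C)): A:[] B:[done] C:[]
After 5 (send(from=B, to=A, msg='hello')): A:[hello] B:[done] C:[]
After 6 (process(B)): A:[hello] B:[] C:[]

(empty)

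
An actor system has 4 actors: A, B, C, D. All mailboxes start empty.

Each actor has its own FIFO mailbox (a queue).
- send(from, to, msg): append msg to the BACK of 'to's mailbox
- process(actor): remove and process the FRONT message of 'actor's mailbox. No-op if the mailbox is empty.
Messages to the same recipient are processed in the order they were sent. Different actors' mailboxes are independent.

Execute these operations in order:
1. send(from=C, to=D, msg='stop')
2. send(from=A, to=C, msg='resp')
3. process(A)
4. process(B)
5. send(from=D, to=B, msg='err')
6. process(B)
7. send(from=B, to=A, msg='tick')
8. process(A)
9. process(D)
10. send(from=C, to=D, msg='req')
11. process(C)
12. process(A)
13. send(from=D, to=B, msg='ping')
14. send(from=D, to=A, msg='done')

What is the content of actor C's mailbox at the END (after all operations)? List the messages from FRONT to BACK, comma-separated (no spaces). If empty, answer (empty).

Answer: (empty)

Derivation:
After 1 (send(from=C, to=D, msg='stop')): A:[] B:[] C:[] D:[stop]
After 2 (send(from=A, to=C, msg='resp')): A:[] B:[] C:[resp] D:[stop]
After 3 (process(A)): A:[] B:[] C:[resp] D:[stop]
After 4 (process(B)): A:[] B:[] C:[resp] D:[stop]
After 5 (send(from=D, to=B, msg='err')): A:[] B:[err] C:[resp] D:[stop]
After 6 (process(B)): A:[] B:[] C:[resp] D:[stop]
After 7 (send(from=B, to=A, msg='tick')): A:[tick] B:[] C:[resp] D:[stop]
After 8 (process(A)): A:[] B:[] C:[resp] D:[stop]
After 9 (process(D)): A:[] B:[] C:[resp] D:[]
After 10 (send(from=C, to=D, msg='req')): A:[] B:[] C:[resp] D:[req]
After 11 (process(C)): A:[] B:[] C:[] D:[req]
After 12 (process(A)): A:[] B:[] C:[] D:[req]
After 13 (send(from=D, to=B, msg='ping')): A:[] B:[ping] C:[] D:[req]
After 14 (send(from=D, to=A, msg='done')): A:[done] B:[ping] C:[] D:[req]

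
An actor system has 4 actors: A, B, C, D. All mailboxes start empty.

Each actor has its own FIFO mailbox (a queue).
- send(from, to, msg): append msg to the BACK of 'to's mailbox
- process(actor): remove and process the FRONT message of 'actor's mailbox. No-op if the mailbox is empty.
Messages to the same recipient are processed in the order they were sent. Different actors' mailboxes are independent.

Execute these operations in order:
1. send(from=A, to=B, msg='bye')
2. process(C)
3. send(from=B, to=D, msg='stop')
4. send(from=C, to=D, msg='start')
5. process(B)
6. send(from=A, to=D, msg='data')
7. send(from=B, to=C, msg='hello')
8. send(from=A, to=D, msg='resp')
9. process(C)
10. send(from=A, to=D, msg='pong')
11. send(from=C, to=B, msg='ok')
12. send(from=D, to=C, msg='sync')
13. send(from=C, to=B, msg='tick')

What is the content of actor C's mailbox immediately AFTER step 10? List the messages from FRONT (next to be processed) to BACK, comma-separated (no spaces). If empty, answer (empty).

After 1 (send(from=A, to=B, msg='bye')): A:[] B:[bye] C:[] D:[]
After 2 (process(C)): A:[] B:[bye] C:[] D:[]
After 3 (send(from=B, to=D, msg='stop')): A:[] B:[bye] C:[] D:[stop]
After 4 (send(from=C, to=D, msg='start')): A:[] B:[bye] C:[] D:[stop,start]
After 5 (process(B)): A:[] B:[] C:[] D:[stop,start]
After 6 (send(from=A, to=D, msg='data')): A:[] B:[] C:[] D:[stop,start,data]
After 7 (send(from=B, to=C, msg='hello')): A:[] B:[] C:[hello] D:[stop,start,data]
After 8 (send(from=A, to=D, msg='resp')): A:[] B:[] C:[hello] D:[stop,start,data,resp]
After 9 (process(C)): A:[] B:[] C:[] D:[stop,start,data,resp]
After 10 (send(from=A, to=D, msg='pong')): A:[] B:[] C:[] D:[stop,start,data,resp,pong]

(empty)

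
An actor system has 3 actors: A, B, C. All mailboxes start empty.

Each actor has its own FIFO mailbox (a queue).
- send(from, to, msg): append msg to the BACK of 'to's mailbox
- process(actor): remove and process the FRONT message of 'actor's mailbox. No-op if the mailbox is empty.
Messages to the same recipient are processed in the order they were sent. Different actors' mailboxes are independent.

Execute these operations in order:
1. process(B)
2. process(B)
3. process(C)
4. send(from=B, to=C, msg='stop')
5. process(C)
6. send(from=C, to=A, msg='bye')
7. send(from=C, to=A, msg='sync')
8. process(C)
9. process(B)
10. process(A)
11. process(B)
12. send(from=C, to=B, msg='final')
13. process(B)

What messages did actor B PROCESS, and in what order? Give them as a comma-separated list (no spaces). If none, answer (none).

Answer: final

Derivation:
After 1 (process(B)): A:[] B:[] C:[]
After 2 (process(B)): A:[] B:[] C:[]
After 3 (process(C)): A:[] B:[] C:[]
After 4 (send(from=B, to=C, msg='stop')): A:[] B:[] C:[stop]
After 5 (process(C)): A:[] B:[] C:[]
After 6 (send(from=C, to=A, msg='bye')): A:[bye] B:[] C:[]
After 7 (send(from=C, to=A, msg='sync')): A:[bye,sync] B:[] C:[]
After 8 (process(C)): A:[bye,sync] B:[] C:[]
After 9 (process(B)): A:[bye,sync] B:[] C:[]
After 10 (process(A)): A:[sync] B:[] C:[]
After 11 (process(B)): A:[sync] B:[] C:[]
After 12 (send(from=C, to=B, msg='final')): A:[sync] B:[final] C:[]
After 13 (process(B)): A:[sync] B:[] C:[]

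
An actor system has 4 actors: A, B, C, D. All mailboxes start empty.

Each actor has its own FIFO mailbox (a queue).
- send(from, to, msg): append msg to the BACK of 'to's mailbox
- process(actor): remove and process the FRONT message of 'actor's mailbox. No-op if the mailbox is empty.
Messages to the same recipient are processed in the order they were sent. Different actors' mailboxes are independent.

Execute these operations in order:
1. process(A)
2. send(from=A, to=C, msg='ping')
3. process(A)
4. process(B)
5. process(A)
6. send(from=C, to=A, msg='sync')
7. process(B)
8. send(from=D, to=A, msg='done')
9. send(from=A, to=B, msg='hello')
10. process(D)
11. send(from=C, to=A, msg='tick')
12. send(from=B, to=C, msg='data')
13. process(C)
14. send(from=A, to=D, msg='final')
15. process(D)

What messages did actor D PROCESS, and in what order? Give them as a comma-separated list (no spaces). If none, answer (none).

After 1 (process(A)): A:[] B:[] C:[] D:[]
After 2 (send(from=A, to=C, msg='ping')): A:[] B:[] C:[ping] D:[]
After 3 (process(A)): A:[] B:[] C:[ping] D:[]
After 4 (process(B)): A:[] B:[] C:[ping] D:[]
After 5 (process(A)): A:[] B:[] C:[ping] D:[]
After 6 (send(from=C, to=A, msg='sync')): A:[sync] B:[] C:[ping] D:[]
After 7 (process(B)): A:[sync] B:[] C:[ping] D:[]
After 8 (send(from=D, to=A, msg='done')): A:[sync,done] B:[] C:[ping] D:[]
After 9 (send(from=A, to=B, msg='hello')): A:[sync,done] B:[hello] C:[ping] D:[]
After 10 (process(D)): A:[sync,done] B:[hello] C:[ping] D:[]
After 11 (send(from=C, to=A, msg='tick')): A:[sync,done,tick] B:[hello] C:[ping] D:[]
After 12 (send(from=B, to=C, msg='data')): A:[sync,done,tick] B:[hello] C:[ping,data] D:[]
After 13 (process(C)): A:[sync,done,tick] B:[hello] C:[data] D:[]
After 14 (send(from=A, to=D, msg='final')): A:[sync,done,tick] B:[hello] C:[data] D:[final]
After 15 (process(D)): A:[sync,done,tick] B:[hello] C:[data] D:[]

Answer: final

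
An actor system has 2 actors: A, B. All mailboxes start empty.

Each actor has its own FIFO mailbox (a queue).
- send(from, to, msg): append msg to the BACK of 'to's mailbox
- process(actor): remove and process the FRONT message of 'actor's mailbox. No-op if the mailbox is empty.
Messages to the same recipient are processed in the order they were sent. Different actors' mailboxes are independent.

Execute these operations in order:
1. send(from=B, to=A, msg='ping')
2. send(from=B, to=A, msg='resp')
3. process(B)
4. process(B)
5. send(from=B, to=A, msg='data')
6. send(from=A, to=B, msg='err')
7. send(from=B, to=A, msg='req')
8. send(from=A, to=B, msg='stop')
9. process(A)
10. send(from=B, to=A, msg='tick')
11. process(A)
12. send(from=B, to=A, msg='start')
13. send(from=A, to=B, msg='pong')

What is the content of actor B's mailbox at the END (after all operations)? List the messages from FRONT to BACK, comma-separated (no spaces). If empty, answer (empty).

Answer: err,stop,pong

Derivation:
After 1 (send(from=B, to=A, msg='ping')): A:[ping] B:[]
After 2 (send(from=B, to=A, msg='resp')): A:[ping,resp] B:[]
After 3 (process(B)): A:[ping,resp] B:[]
After 4 (process(B)): A:[ping,resp] B:[]
After 5 (send(from=B, to=A, msg='data')): A:[ping,resp,data] B:[]
After 6 (send(from=A, to=B, msg='err')): A:[ping,resp,data] B:[err]
After 7 (send(from=B, to=A, msg='req')): A:[ping,resp,data,req] B:[err]
After 8 (send(from=A, to=B, msg='stop')): A:[ping,resp,data,req] B:[err,stop]
After 9 (process(A)): A:[resp,data,req] B:[err,stop]
After 10 (send(from=B, to=A, msg='tick')): A:[resp,data,req,tick] B:[err,stop]
After 11 (process(A)): A:[data,req,tick] B:[err,stop]
After 12 (send(from=B, to=A, msg='start')): A:[data,req,tick,start] B:[err,stop]
After 13 (send(from=A, to=B, msg='pong')): A:[data,req,tick,start] B:[err,stop,pong]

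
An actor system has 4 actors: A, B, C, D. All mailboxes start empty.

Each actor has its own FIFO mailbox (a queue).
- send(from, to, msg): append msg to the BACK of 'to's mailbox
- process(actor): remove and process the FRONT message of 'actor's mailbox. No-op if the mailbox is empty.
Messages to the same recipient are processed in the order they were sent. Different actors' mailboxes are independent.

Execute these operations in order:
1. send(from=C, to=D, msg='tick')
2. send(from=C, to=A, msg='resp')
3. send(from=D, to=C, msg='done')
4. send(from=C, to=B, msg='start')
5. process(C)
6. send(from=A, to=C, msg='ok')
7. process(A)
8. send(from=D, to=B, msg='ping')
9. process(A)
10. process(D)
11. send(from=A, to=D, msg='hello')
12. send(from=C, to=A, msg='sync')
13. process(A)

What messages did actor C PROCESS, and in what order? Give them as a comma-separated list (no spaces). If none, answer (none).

Answer: done

Derivation:
After 1 (send(from=C, to=D, msg='tick')): A:[] B:[] C:[] D:[tick]
After 2 (send(from=C, to=A, msg='resp')): A:[resp] B:[] C:[] D:[tick]
After 3 (send(from=D, to=C, msg='done')): A:[resp] B:[] C:[done] D:[tick]
After 4 (send(from=C, to=B, msg='start')): A:[resp] B:[start] C:[done] D:[tick]
After 5 (process(C)): A:[resp] B:[start] C:[] D:[tick]
After 6 (send(from=A, to=C, msg='ok')): A:[resp] B:[start] C:[ok] D:[tick]
After 7 (process(A)): A:[] B:[start] C:[ok] D:[tick]
After 8 (send(from=D, to=B, msg='ping')): A:[] B:[start,ping] C:[ok] D:[tick]
After 9 (process(A)): A:[] B:[start,ping] C:[ok] D:[tick]
After 10 (process(D)): A:[] B:[start,ping] C:[ok] D:[]
After 11 (send(from=A, to=D, msg='hello')): A:[] B:[start,ping] C:[ok] D:[hello]
After 12 (send(from=C, to=A, msg='sync')): A:[sync] B:[start,ping] C:[ok] D:[hello]
After 13 (process(A)): A:[] B:[start,ping] C:[ok] D:[hello]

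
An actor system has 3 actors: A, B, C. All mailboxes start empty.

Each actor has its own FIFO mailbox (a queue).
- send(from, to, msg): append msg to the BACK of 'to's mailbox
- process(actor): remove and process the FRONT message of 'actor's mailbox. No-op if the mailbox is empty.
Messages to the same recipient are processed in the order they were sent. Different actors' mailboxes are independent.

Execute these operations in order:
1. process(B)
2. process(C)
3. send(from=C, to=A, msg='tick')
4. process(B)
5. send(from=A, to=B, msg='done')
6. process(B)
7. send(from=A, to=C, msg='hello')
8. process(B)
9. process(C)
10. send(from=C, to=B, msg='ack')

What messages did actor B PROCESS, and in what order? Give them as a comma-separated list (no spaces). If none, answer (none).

After 1 (process(B)): A:[] B:[] C:[]
After 2 (process(C)): A:[] B:[] C:[]
After 3 (send(from=C, to=A, msg='tick')): A:[tick] B:[] C:[]
After 4 (process(B)): A:[tick] B:[] C:[]
After 5 (send(from=A, to=B, msg='done')): A:[tick] B:[done] C:[]
After 6 (process(B)): A:[tick] B:[] C:[]
After 7 (send(from=A, to=C, msg='hello')): A:[tick] B:[] C:[hello]
After 8 (process(B)): A:[tick] B:[] C:[hello]
After 9 (process(C)): A:[tick] B:[] C:[]
After 10 (send(from=C, to=B, msg='ack')): A:[tick] B:[ack] C:[]

Answer: done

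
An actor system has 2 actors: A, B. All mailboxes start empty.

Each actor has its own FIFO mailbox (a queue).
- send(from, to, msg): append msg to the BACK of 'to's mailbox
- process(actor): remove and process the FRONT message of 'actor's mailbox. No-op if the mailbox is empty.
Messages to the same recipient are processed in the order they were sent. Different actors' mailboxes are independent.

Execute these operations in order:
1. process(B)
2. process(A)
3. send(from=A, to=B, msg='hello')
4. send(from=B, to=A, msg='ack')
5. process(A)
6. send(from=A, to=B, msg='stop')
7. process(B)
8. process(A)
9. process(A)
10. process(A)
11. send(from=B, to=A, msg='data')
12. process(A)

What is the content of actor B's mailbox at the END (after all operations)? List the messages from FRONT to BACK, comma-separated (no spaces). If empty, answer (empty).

Answer: stop

Derivation:
After 1 (process(B)): A:[] B:[]
After 2 (process(A)): A:[] B:[]
After 3 (send(from=A, to=B, msg='hello')): A:[] B:[hello]
After 4 (send(from=B, to=A, msg='ack')): A:[ack] B:[hello]
After 5 (process(A)): A:[] B:[hello]
After 6 (send(from=A, to=B, msg='stop')): A:[] B:[hello,stop]
After 7 (process(B)): A:[] B:[stop]
After 8 (process(A)): A:[] B:[stop]
After 9 (process(A)): A:[] B:[stop]
After 10 (process(A)): A:[] B:[stop]
After 11 (send(from=B, to=A, msg='data')): A:[data] B:[stop]
After 12 (process(A)): A:[] B:[stop]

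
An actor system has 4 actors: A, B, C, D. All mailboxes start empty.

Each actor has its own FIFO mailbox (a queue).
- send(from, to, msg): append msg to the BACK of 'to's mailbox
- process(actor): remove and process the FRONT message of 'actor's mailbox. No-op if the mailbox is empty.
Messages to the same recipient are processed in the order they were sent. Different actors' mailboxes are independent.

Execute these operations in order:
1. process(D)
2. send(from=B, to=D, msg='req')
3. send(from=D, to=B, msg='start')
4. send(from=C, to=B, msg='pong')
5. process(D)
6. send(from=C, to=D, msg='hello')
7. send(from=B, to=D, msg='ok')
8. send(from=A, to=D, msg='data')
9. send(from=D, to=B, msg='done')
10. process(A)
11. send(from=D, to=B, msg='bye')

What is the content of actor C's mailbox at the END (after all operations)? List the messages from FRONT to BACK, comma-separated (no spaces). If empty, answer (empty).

Answer: (empty)

Derivation:
After 1 (process(D)): A:[] B:[] C:[] D:[]
After 2 (send(from=B, to=D, msg='req')): A:[] B:[] C:[] D:[req]
After 3 (send(from=D, to=B, msg='start')): A:[] B:[start] C:[] D:[req]
After 4 (send(from=C, to=B, msg='pong')): A:[] B:[start,pong] C:[] D:[req]
After 5 (process(D)): A:[] B:[start,pong] C:[] D:[]
After 6 (send(from=C, to=D, msg='hello')): A:[] B:[start,pong] C:[] D:[hello]
After 7 (send(from=B, to=D, msg='ok')): A:[] B:[start,pong] C:[] D:[hello,ok]
After 8 (send(from=A, to=D, msg='data')): A:[] B:[start,pong] C:[] D:[hello,ok,data]
After 9 (send(from=D, to=B, msg='done')): A:[] B:[start,pong,done] C:[] D:[hello,ok,data]
After 10 (process(A)): A:[] B:[start,pong,done] C:[] D:[hello,ok,data]
After 11 (send(from=D, to=B, msg='bye')): A:[] B:[start,pong,done,bye] C:[] D:[hello,ok,data]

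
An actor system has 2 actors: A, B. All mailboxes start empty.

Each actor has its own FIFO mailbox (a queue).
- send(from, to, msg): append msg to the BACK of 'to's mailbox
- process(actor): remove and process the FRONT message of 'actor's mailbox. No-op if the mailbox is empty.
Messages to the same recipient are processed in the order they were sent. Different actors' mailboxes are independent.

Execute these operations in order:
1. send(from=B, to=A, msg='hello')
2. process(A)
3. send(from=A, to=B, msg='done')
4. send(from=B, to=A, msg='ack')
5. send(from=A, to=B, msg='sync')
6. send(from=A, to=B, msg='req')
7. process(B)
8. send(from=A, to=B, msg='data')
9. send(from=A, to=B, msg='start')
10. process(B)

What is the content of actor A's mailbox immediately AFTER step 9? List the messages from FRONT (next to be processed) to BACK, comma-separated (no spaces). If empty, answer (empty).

After 1 (send(from=B, to=A, msg='hello')): A:[hello] B:[]
After 2 (process(A)): A:[] B:[]
After 3 (send(from=A, to=B, msg='done')): A:[] B:[done]
After 4 (send(from=B, to=A, msg='ack')): A:[ack] B:[done]
After 5 (send(from=A, to=B, msg='sync')): A:[ack] B:[done,sync]
After 6 (send(from=A, to=B, msg='req')): A:[ack] B:[done,sync,req]
After 7 (process(B)): A:[ack] B:[sync,req]
After 8 (send(from=A, to=B, msg='data')): A:[ack] B:[sync,req,data]
After 9 (send(from=A, to=B, msg='start')): A:[ack] B:[sync,req,data,start]

ack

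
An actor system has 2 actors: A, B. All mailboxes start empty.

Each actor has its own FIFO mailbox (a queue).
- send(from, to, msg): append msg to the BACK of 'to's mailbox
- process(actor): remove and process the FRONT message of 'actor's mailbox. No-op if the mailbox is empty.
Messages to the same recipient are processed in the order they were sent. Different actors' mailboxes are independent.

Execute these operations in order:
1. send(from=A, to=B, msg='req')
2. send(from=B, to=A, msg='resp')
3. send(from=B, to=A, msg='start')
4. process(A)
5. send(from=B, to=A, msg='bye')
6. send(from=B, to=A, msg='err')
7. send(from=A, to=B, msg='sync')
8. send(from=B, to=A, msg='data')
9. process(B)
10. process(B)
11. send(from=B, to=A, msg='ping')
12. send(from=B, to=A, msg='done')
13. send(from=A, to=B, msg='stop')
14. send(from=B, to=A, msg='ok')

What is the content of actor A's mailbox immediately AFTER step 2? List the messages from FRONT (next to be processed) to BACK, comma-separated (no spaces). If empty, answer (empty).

After 1 (send(from=A, to=B, msg='req')): A:[] B:[req]
After 2 (send(from=B, to=A, msg='resp')): A:[resp] B:[req]

resp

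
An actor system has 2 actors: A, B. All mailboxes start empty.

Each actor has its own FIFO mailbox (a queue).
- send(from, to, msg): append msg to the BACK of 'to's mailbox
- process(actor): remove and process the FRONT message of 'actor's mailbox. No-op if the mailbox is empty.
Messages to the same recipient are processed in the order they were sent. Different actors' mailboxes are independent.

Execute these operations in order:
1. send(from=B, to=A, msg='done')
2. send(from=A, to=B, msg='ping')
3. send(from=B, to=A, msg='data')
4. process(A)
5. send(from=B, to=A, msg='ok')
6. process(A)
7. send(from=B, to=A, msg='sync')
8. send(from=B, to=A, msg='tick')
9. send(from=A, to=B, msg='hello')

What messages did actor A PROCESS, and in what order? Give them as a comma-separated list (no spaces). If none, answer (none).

Answer: done,data

Derivation:
After 1 (send(from=B, to=A, msg='done')): A:[done] B:[]
After 2 (send(from=A, to=B, msg='ping')): A:[done] B:[ping]
After 3 (send(from=B, to=A, msg='data')): A:[done,data] B:[ping]
After 4 (process(A)): A:[data] B:[ping]
After 5 (send(from=B, to=A, msg='ok')): A:[data,ok] B:[ping]
After 6 (process(A)): A:[ok] B:[ping]
After 7 (send(from=B, to=A, msg='sync')): A:[ok,sync] B:[ping]
After 8 (send(from=B, to=A, msg='tick')): A:[ok,sync,tick] B:[ping]
After 9 (send(from=A, to=B, msg='hello')): A:[ok,sync,tick] B:[ping,hello]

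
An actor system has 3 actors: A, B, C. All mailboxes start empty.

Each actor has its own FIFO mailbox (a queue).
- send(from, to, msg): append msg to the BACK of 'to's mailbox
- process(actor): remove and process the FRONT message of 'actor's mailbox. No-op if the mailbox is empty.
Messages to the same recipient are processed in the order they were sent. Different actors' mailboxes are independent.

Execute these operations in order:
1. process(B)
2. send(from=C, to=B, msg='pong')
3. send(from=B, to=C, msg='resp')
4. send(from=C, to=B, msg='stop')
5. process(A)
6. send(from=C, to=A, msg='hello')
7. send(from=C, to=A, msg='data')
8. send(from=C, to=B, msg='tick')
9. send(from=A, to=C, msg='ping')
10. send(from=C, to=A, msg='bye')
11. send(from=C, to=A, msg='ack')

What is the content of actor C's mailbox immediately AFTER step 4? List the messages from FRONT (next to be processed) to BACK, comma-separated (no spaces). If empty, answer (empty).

After 1 (process(B)): A:[] B:[] C:[]
After 2 (send(from=C, to=B, msg='pong')): A:[] B:[pong] C:[]
After 3 (send(from=B, to=C, msg='resp')): A:[] B:[pong] C:[resp]
After 4 (send(from=C, to=B, msg='stop')): A:[] B:[pong,stop] C:[resp]

resp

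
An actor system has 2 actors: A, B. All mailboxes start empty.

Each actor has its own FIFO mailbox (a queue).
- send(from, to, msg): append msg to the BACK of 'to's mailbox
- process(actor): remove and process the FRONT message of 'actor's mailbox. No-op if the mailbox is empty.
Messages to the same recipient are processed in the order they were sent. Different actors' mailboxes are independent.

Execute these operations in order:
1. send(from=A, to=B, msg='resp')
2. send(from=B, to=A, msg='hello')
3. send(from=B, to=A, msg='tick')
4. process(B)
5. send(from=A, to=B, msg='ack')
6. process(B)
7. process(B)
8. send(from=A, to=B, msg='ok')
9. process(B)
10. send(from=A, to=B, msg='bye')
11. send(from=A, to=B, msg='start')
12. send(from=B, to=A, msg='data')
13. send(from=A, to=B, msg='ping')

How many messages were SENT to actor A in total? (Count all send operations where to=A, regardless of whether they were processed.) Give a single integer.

Answer: 3

Derivation:
After 1 (send(from=A, to=B, msg='resp')): A:[] B:[resp]
After 2 (send(from=B, to=A, msg='hello')): A:[hello] B:[resp]
After 3 (send(from=B, to=A, msg='tick')): A:[hello,tick] B:[resp]
After 4 (process(B)): A:[hello,tick] B:[]
After 5 (send(from=A, to=B, msg='ack')): A:[hello,tick] B:[ack]
After 6 (process(B)): A:[hello,tick] B:[]
After 7 (process(B)): A:[hello,tick] B:[]
After 8 (send(from=A, to=B, msg='ok')): A:[hello,tick] B:[ok]
After 9 (process(B)): A:[hello,tick] B:[]
After 10 (send(from=A, to=B, msg='bye')): A:[hello,tick] B:[bye]
After 11 (send(from=A, to=B, msg='start')): A:[hello,tick] B:[bye,start]
After 12 (send(from=B, to=A, msg='data')): A:[hello,tick,data] B:[bye,start]
After 13 (send(from=A, to=B, msg='ping')): A:[hello,tick,data] B:[bye,start,ping]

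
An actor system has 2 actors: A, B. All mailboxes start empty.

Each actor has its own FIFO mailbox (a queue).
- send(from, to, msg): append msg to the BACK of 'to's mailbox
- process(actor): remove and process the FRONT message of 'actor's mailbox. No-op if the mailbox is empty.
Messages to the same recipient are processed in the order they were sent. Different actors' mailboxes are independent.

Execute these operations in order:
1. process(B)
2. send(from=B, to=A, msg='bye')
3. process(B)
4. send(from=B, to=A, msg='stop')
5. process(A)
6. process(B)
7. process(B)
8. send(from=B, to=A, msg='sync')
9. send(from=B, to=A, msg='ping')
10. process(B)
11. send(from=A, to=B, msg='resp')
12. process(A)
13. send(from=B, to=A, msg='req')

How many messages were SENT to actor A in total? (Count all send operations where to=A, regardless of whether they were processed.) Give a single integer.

Answer: 5

Derivation:
After 1 (process(B)): A:[] B:[]
After 2 (send(from=B, to=A, msg='bye')): A:[bye] B:[]
After 3 (process(B)): A:[bye] B:[]
After 4 (send(from=B, to=A, msg='stop')): A:[bye,stop] B:[]
After 5 (process(A)): A:[stop] B:[]
After 6 (process(B)): A:[stop] B:[]
After 7 (process(B)): A:[stop] B:[]
After 8 (send(from=B, to=A, msg='sync')): A:[stop,sync] B:[]
After 9 (send(from=B, to=A, msg='ping')): A:[stop,sync,ping] B:[]
After 10 (process(B)): A:[stop,sync,ping] B:[]
After 11 (send(from=A, to=B, msg='resp')): A:[stop,sync,ping] B:[resp]
After 12 (process(A)): A:[sync,ping] B:[resp]
After 13 (send(from=B, to=A, msg='req')): A:[sync,ping,req] B:[resp]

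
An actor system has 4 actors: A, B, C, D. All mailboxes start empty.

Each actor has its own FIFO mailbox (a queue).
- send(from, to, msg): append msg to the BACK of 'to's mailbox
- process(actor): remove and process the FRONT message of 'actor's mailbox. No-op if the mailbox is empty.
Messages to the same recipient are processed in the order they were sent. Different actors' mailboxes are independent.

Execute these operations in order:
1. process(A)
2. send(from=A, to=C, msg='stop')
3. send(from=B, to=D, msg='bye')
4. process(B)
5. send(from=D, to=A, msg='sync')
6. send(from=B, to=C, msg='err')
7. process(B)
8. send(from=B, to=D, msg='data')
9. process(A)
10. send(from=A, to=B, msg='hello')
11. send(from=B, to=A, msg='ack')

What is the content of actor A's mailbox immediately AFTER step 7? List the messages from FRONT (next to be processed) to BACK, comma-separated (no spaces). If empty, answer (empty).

After 1 (process(A)): A:[] B:[] C:[] D:[]
After 2 (send(from=A, to=C, msg='stop')): A:[] B:[] C:[stop] D:[]
After 3 (send(from=B, to=D, msg='bye')): A:[] B:[] C:[stop] D:[bye]
After 4 (process(B)): A:[] B:[] C:[stop] D:[bye]
After 5 (send(from=D, to=A, msg='sync')): A:[sync] B:[] C:[stop] D:[bye]
After 6 (send(from=B, to=C, msg='err')): A:[sync] B:[] C:[stop,err] D:[bye]
After 7 (process(B)): A:[sync] B:[] C:[stop,err] D:[bye]

sync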